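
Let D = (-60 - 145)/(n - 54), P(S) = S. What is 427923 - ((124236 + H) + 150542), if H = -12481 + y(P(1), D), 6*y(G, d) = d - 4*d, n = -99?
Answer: 50681761/306 ≈ 1.6563e+5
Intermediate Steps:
D = 205/153 (D = (-60 - 145)/(-99 - 54) = -205/(-153) = -205*(-1/153) = 205/153 ≈ 1.3399)
y(G, d) = -d/2 (y(G, d) = (d - 4*d)/6 = (-3*d)/6 = -d/2)
H = -3819391/306 (H = -12481 - ½*205/153 = -12481 - 205/306 = -3819391/306 ≈ -12482.)
427923 - ((124236 + H) + 150542) = 427923 - ((124236 - 3819391/306) + 150542) = 427923 - (34196825/306 + 150542) = 427923 - 1*80262677/306 = 427923 - 80262677/306 = 50681761/306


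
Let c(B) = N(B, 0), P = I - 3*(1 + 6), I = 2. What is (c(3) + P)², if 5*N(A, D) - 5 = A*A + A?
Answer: 6084/25 ≈ 243.36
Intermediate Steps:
P = -19 (P = 2 - 3*(1 + 6) = 2 - 3*7 = 2 - 21 = -19)
N(A, D) = 1 + A/5 + A²/5 (N(A, D) = 1 + (A*A + A)/5 = 1 + (A² + A)/5 = 1 + (A + A²)/5 = 1 + (A/5 + A²/5) = 1 + A/5 + A²/5)
c(B) = 1 + B/5 + B²/5
(c(3) + P)² = ((1 + (⅕)*3 + (⅕)*3²) - 19)² = ((1 + ⅗ + (⅕)*9) - 19)² = ((1 + ⅗ + 9/5) - 19)² = (17/5 - 19)² = (-78/5)² = 6084/25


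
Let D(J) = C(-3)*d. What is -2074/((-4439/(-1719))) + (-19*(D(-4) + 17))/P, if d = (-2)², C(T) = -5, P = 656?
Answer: -2338522113/2911984 ≈ -803.07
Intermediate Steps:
d = 4
D(J) = -20 (D(J) = -5*4 = -20)
-2074/((-4439/(-1719))) + (-19*(D(-4) + 17))/P = -2074/((-4439/(-1719))) - 19*(-20 + 17)/656 = -2074/((-4439*(-1/1719))) - 19*(-3)*(1/656) = -2074/4439/1719 + 57*(1/656) = -2074*1719/4439 + 57/656 = -3565206/4439 + 57/656 = -2338522113/2911984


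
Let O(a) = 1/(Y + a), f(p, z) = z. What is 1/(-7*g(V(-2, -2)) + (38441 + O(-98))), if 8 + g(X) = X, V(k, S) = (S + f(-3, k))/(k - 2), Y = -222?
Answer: 320/12316799 ≈ 2.5981e-5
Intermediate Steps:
V(k, S) = (S + k)/(-2 + k) (V(k, S) = (S + k)/(k - 2) = (S + k)/(-2 + k))
g(X) = -8 + X
O(a) = 1/(-222 + a)
1/(-7*g(V(-2, -2)) + (38441 + O(-98))) = 1/(-7*(-8 + (-2 - 2)/(-2 - 2)) + (38441 + 1/(-222 - 98))) = 1/(-7*(-8 - 4/(-4)) + (38441 + 1/(-320))) = 1/(-7*(-8 - ¼*(-4)) + (38441 - 1/320)) = 1/(-7*(-8 + 1) + 12301119/320) = 1/(-7*(-7) + 12301119/320) = 1/(49 + 12301119/320) = 1/(12316799/320) = 320/12316799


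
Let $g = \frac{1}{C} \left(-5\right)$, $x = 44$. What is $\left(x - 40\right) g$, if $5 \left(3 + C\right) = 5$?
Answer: $10$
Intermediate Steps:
$C = -2$ ($C = -3 + \frac{1}{5} \cdot 5 = -3 + 1 = -2$)
$g = \frac{5}{2}$ ($g = \frac{1}{-2} \left(-5\right) = \left(- \frac{1}{2}\right) \left(-5\right) = \frac{5}{2} \approx 2.5$)
$\left(x - 40\right) g = \left(44 - 40\right) \frac{5}{2} = 4 \cdot \frac{5}{2} = 10$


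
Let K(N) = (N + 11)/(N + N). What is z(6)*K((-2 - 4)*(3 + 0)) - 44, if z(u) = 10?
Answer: -757/18 ≈ -42.056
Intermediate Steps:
K(N) = (11 + N)/(2*N) (K(N) = (11 + N)/((2*N)) = (11 + N)*(1/(2*N)) = (11 + N)/(2*N))
z(6)*K((-2 - 4)*(3 + 0)) - 44 = 10*((11 + (-2 - 4)*(3 + 0))/(2*(((-2 - 4)*(3 + 0))))) - 44 = 10*((11 - 6*3)/(2*((-6*3)))) - 44 = 10*((½)*(11 - 18)/(-18)) - 44 = 10*((½)*(-1/18)*(-7)) - 44 = 10*(7/36) - 44 = 35/18 - 44 = -757/18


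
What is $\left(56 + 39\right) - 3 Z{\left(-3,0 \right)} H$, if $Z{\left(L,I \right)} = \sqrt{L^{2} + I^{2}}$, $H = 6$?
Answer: $-5130$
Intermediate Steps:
$Z{\left(L,I \right)} = \sqrt{I^{2} + L^{2}}$
$\left(56 + 39\right) - 3 Z{\left(-3,0 \right)} H = \left(56 + 39\right) - 3 \sqrt{0^{2} + \left(-3\right)^{2}} \cdot 6 = 95 - 3 \sqrt{0 + 9} \cdot 6 = 95 - 3 \sqrt{9} \cdot 6 = 95 \left(-3\right) 3 \cdot 6 = 95 \left(\left(-9\right) 6\right) = 95 \left(-54\right) = -5130$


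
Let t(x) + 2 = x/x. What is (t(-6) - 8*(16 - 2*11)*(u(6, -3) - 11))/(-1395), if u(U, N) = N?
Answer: 673/1395 ≈ 0.48244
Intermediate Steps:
t(x) = -1 (t(x) = -2 + x/x = -2 + 1 = -1)
(t(-6) - 8*(16 - 2*11)*(u(6, -3) - 11))/(-1395) = (-1 - 8*(16 - 2*11)*(-3 - 11))/(-1395) = (-1 - 8*(16 - 22)*(-14))*(-1/1395) = (-1 - (-48)*(-14))*(-1/1395) = (-1 - 8*84)*(-1/1395) = (-1 - 672)*(-1/1395) = -673*(-1/1395) = 673/1395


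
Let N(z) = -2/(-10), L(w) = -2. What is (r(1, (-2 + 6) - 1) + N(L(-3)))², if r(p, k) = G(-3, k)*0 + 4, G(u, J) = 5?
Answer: 441/25 ≈ 17.640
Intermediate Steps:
N(z) = ⅕ (N(z) = -2*(-⅒) = ⅕)
r(p, k) = 4 (r(p, k) = 5*0 + 4 = 0 + 4 = 4)
(r(1, (-2 + 6) - 1) + N(L(-3)))² = (4 + ⅕)² = (21/5)² = 441/25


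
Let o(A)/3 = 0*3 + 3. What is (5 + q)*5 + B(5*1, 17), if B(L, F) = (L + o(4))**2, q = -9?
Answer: 176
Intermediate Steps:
o(A) = 9 (o(A) = 3*(0*3 + 3) = 3*(0 + 3) = 3*3 = 9)
B(L, F) = (9 + L)**2 (B(L, F) = (L + 9)**2 = (9 + L)**2)
(5 + q)*5 + B(5*1, 17) = (5 - 9)*5 + (9 + 5*1)**2 = -4*5 + (9 + 5)**2 = -20 + 14**2 = -20 + 196 = 176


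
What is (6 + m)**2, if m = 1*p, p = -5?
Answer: 1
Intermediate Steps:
m = -5 (m = 1*(-5) = -5)
(6 + m)**2 = (6 - 5)**2 = 1**2 = 1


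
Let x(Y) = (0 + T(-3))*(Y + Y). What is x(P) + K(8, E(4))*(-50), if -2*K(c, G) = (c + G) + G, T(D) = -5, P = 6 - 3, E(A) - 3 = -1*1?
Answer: 270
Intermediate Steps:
E(A) = 2 (E(A) = 3 - 1*1 = 3 - 1 = 2)
P = 3
K(c, G) = -G - c/2 (K(c, G) = -((c + G) + G)/2 = -((G + c) + G)/2 = -(c + 2*G)/2 = -G - c/2)
x(Y) = -10*Y (x(Y) = (0 - 5)*(Y + Y) = -10*Y)
x(P) + K(8, E(4))*(-50) = -10*3 + (-1*2 - ½*8)*(-50) = -30 + (-2 - 4)*(-50) = -30 - 6*(-50) = -30 + 300 = 270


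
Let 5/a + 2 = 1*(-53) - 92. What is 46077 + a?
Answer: 6773314/147 ≈ 46077.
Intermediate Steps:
a = -5/147 (a = 5/(-2 + (1*(-53) - 92)) = 5/(-2 + (-53 - 92)) = 5/(-2 - 145) = 5/(-147) = 5*(-1/147) = -5/147 ≈ -0.034014)
46077 + a = 46077 - 5/147 = 6773314/147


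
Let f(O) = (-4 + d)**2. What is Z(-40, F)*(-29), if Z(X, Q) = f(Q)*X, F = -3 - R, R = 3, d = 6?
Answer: 4640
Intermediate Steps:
F = -6 (F = -3 - 1*3 = -3 - 3 = -6)
f(O) = 4 (f(O) = (-4 + 6)**2 = 2**2 = 4)
Z(X, Q) = 4*X
Z(-40, F)*(-29) = (4*(-40))*(-29) = -160*(-29) = 4640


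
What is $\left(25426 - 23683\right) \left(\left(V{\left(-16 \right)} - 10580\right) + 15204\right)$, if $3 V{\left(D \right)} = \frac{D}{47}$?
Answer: $\frac{378793408}{47} \approx 8.0594 \cdot 10^{6}$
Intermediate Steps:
$V{\left(D \right)} = \frac{D}{141}$ ($V{\left(D \right)} = \frac{D \frac{1}{47}}{3} = \frac{\frac{1}{47} D}{3} = \frac{D}{141}$)
$\left(25426 - 23683\right) \left(\left(V{\left(-16 \right)} - 10580\right) + 15204\right) = \left(25426 - 23683\right) \left(\left(\frac{1}{141} \left(-16\right) - 10580\right) + 15204\right) = 1743 \left(\left(- \frac{16}{141} - 10580\right) + 15204\right) = 1743 \left(- \frac{1491796}{141} + 15204\right) = 1743 \cdot \frac{651968}{141} = \frac{378793408}{47}$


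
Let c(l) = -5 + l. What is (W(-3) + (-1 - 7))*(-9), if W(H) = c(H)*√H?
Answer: 72 + 72*I*√3 ≈ 72.0 + 124.71*I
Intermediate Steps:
W(H) = √H*(-5 + H) (W(H) = (-5 + H)*√H = √H*(-5 + H))
(W(-3) + (-1 - 7))*(-9) = (√(-3)*(-5 - 3) + (-1 - 7))*(-9) = ((I*√3)*(-8) - 8)*(-9) = (-8*I*√3 - 8)*(-9) = (-8 - 8*I*√3)*(-9) = 72 + 72*I*√3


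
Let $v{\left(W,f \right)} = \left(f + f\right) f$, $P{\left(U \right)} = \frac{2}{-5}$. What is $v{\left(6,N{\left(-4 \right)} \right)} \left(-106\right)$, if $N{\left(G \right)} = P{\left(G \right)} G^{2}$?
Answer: $- \frac{217088}{25} \approx -8683.5$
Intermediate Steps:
$P{\left(U \right)} = - \frac{2}{5}$ ($P{\left(U \right)} = 2 \left(- \frac{1}{5}\right) = - \frac{2}{5}$)
$N{\left(G \right)} = - \frac{2 G^{2}}{5}$
$v{\left(W,f \right)} = 2 f^{2}$ ($v{\left(W,f \right)} = 2 f f = 2 f^{2}$)
$v{\left(6,N{\left(-4 \right)} \right)} \left(-106\right) = 2 \left(- \frac{2 \left(-4\right)^{2}}{5}\right)^{2} \left(-106\right) = 2 \left(\left(- \frac{2}{5}\right) 16\right)^{2} \left(-106\right) = 2 \left(- \frac{32}{5}\right)^{2} \left(-106\right) = 2 \cdot \frac{1024}{25} \left(-106\right) = \frac{2048}{25} \left(-106\right) = - \frac{217088}{25}$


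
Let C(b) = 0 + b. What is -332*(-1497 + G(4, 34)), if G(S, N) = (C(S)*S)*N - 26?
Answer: 325028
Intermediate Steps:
C(b) = b
G(S, N) = -26 + N*S² (G(S, N) = (S*S)*N - 26 = S²*N - 26 = N*S² - 26 = -26 + N*S²)
-332*(-1497 + G(4, 34)) = -332*(-1497 + (-26 + 34*4²)) = -332*(-1497 + (-26 + 34*16)) = -332*(-1497 + (-26 + 544)) = -332*(-1497 + 518) = -332*(-979) = 325028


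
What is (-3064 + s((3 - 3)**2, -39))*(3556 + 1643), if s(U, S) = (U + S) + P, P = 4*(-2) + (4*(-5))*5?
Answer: -16693989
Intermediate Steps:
P = -108 (P = -8 - 20*5 = -8 - 100 = -108)
s(U, S) = -108 + S + U (s(U, S) = (U + S) - 108 = (S + U) - 108 = -108 + S + U)
(-3064 + s((3 - 3)**2, -39))*(3556 + 1643) = (-3064 + (-108 - 39 + (3 - 3)**2))*(3556 + 1643) = (-3064 + (-108 - 39 + 0**2))*5199 = (-3064 + (-108 - 39 + 0))*5199 = (-3064 - 147)*5199 = -3211*5199 = -16693989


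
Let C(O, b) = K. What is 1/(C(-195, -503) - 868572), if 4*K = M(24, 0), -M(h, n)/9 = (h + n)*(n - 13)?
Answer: -1/867870 ≈ -1.1522e-6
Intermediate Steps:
M(h, n) = -9*(-13 + n)*(h + n) (M(h, n) = -9*(h + n)*(n - 13) = -9*(h + n)*(-13 + n) = -9*(-13 + n)*(h + n))
K = 702 (K = (-9*0² + 117*24 + 117*0 - 9*24*0)/4 = (-9*0 + 2808 + 0 + 0)/4 = (0 + 2808 + 0 + 0)/4 = (¼)*2808 = 702)
C(O, b) = 702
1/(C(-195, -503) - 868572) = 1/(702 - 868572) = 1/(-867870) = -1/867870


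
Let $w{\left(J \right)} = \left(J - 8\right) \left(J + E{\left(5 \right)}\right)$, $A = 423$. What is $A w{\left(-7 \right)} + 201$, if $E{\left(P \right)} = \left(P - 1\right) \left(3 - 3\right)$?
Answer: $44616$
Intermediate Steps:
$E{\left(P \right)} = 0$ ($E{\left(P \right)} = \left(-1 + P\right) 0 = 0$)
$w{\left(J \right)} = J \left(-8 + J\right)$ ($w{\left(J \right)} = \left(J - 8\right) \left(J + 0\right) = \left(-8 + J\right) J = J \left(-8 + J\right)$)
$A w{\left(-7 \right)} + 201 = 423 \left(- 7 \left(-8 - 7\right)\right) + 201 = 423 \left(\left(-7\right) \left(-15\right)\right) + 201 = 423 \cdot 105 + 201 = 44415 + 201 = 44616$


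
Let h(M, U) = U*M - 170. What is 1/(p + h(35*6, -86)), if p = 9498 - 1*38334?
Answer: -1/47066 ≈ -2.1247e-5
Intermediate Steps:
h(M, U) = -170 + M*U (h(M, U) = M*U - 170 = -170 + M*U)
p = -28836 (p = 9498 - 38334 = -28836)
1/(p + h(35*6, -86)) = 1/(-28836 + (-170 + (35*6)*(-86))) = 1/(-28836 + (-170 + 210*(-86))) = 1/(-28836 + (-170 - 18060)) = 1/(-28836 - 18230) = 1/(-47066) = -1/47066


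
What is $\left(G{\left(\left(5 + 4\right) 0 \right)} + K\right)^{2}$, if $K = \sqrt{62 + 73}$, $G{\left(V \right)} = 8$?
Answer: $199 + 48 \sqrt{15} \approx 384.9$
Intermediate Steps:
$K = 3 \sqrt{15}$ ($K = \sqrt{135} = 3 \sqrt{15} \approx 11.619$)
$\left(G{\left(\left(5 + 4\right) 0 \right)} + K\right)^{2} = \left(8 + 3 \sqrt{15}\right)^{2}$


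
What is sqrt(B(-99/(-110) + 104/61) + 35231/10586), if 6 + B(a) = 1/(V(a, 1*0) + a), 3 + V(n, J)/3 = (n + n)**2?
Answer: I*sqrt(58059040892324633801610)/147777606506 ≈ 1.6305*I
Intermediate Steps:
V(n, J) = -9 + 12*n**2 (V(n, J) = -9 + 3*(n + n)**2 = -9 + 3*(2*n)**2 = -9 + 3*(4*n**2) = -9 + 12*n**2)
B(a) = -6 + 1/(-9 + a + 12*a**2) (B(a) = -6 + 1/((-9 + 12*a**2) + a) = -6 + 1/(-9 + a + 12*a**2))
sqrt(B(-99/(-110) + 104/61) + 35231/10586) = sqrt((55 - 72*(-99/(-110) + 104/61)**2 - 6*(-99/(-110) + 104/61))/(-9 + (-99/(-110) + 104/61) + 12*(-99/(-110) + 104/61)**2) + 35231/10586) = sqrt((55 - 72*(-99*(-1/110) + 104*(1/61))**2 - 6*(-99*(-1/110) + 104*(1/61)))/(-9 + (-99*(-1/110) + 104*(1/61)) + 12*(-99*(-1/110) + 104*(1/61))**2) + 35231*(1/10586)) = sqrt((55 - 72*(9/10 + 104/61)**2 - 6*(9/10 + 104/61))/(-9 + (9/10 + 104/61) + 12*(9/10 + 104/61)**2) + 35231/10586) = sqrt((55 - 72*(1589/610)**2 - 6*1589/610)/(-9 + 1589/610 + 12*(1589/610)**2) + 35231/10586) = sqrt((55 - 72*2524921/372100 - 4767/305)/(-9 + 1589/610 + 12*(2524921/372100)) + 35231/10586) = sqrt((55 - 45448578/93025 - 4767/305)/(-9 + 1589/610 + 7574763/93025) + 35231/10586) = sqrt(-41786138/93025/(13959721/186050) + 35231/10586) = sqrt((186050/13959721)*(-41786138/93025) + 35231/10586) = sqrt(-83572276/13959721 + 35231/10586) = sqrt(-392881183185/147777606506) = I*sqrt(58059040892324633801610)/147777606506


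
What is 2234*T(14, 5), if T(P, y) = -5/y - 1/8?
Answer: -10053/4 ≈ -2513.3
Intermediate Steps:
T(P, y) = -1/8 - 5/y (T(P, y) = -5/y - 1*1/8 = -5/y - 1/8 = -1/8 - 5/y)
2234*T(14, 5) = 2234*((1/8)*(-40 - 1*5)/5) = 2234*((1/8)*(1/5)*(-40 - 5)) = 2234*((1/8)*(1/5)*(-45)) = 2234*(-9/8) = -10053/4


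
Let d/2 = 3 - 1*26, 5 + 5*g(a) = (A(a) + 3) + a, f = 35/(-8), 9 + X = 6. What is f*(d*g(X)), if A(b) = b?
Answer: -322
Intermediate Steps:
X = -3 (X = -9 + 6 = -3)
f = -35/8 (f = 35*(-⅛) = -35/8 ≈ -4.3750)
g(a) = -⅖ + 2*a/5 (g(a) = -1 + ((a + 3) + a)/5 = -1 + ((3 + a) + a)/5 = -1 + (3 + 2*a)/5 = -1 + (⅗ + 2*a/5) = -⅖ + 2*a/5)
d = -46 (d = 2*(3 - 1*26) = 2*(3 - 26) = 2*(-23) = -46)
f*(d*g(X)) = -(-805)*(-⅖ + (⅖)*(-3))/4 = -(-805)*(-⅖ - 6/5)/4 = -(-805)*(-8)/(4*5) = -35/8*368/5 = -322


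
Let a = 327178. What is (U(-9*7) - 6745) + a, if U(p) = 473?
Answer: 320906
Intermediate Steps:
(U(-9*7) - 6745) + a = (473 - 6745) + 327178 = -6272 + 327178 = 320906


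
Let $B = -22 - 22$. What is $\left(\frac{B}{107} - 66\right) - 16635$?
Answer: $- \frac{1787051}{107} \approx -16701.0$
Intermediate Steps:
$B = -44$ ($B = -22 - 22 = -44$)
$\left(\frac{B}{107} - 66\right) - 16635 = \left(\frac{1}{107} \left(-44\right) - 66\right) - 16635 = \left(- \frac{44}{107} - 66\right) - 16635 = - \frac{7106}{107} - 16635 = - \frac{1787051}{107}$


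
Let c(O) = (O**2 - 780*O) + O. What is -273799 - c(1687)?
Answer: -1805595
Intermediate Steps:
c(O) = O**2 - 779*O
-273799 - c(1687) = -273799 - 1687*(-779 + 1687) = -273799 - 1687*908 = -273799 - 1*1531796 = -273799 - 1531796 = -1805595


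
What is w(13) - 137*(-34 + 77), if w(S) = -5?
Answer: -5896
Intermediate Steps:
w(13) - 137*(-34 + 77) = -5 - 137*(-34 + 77) = -5 - 137*43 = -5 - 5891 = -5896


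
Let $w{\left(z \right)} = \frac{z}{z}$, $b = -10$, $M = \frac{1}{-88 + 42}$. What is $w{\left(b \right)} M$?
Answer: $- \frac{1}{46} \approx -0.021739$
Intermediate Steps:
$M = - \frac{1}{46}$ ($M = \frac{1}{-46} = - \frac{1}{46} \approx -0.021739$)
$w{\left(z \right)} = 1$
$w{\left(b \right)} M = 1 \left(- \frac{1}{46}\right) = - \frac{1}{46}$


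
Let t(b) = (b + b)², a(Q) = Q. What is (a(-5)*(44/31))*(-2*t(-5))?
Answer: 44000/31 ≈ 1419.4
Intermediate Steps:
t(b) = 4*b² (t(b) = (2*b)² = 4*b²)
(a(-5)*(44/31))*(-2*t(-5)) = (-220/31)*(-8*(-5)²) = (-220/31)*(-8*25) = (-5*44/31)*(-2*100) = -220/31*(-200) = 44000/31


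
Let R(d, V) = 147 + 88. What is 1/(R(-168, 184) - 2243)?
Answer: -1/2008 ≈ -0.00049801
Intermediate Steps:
R(d, V) = 235
1/(R(-168, 184) - 2243) = 1/(235 - 2243) = 1/(-2008) = -1/2008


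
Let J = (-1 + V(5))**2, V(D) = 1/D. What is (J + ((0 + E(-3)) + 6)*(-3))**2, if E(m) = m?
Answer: 43681/625 ≈ 69.890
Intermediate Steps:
V(D) = 1/D
J = 16/25 (J = (-1 + 1/5)**2 = (-4/5)**2 = 16/25 ≈ 0.64000)
(J + ((0 + E(-3)) + 6)*(-3))**2 = (16/25 + ((0 - 3) + 6)*(-3))**2 = (16/25 + (-3 + 6)*(-3))**2 = (16/25 + 3*(-3))**2 = (16/25 - 9)**2 = (-209/25)**2 = 43681/625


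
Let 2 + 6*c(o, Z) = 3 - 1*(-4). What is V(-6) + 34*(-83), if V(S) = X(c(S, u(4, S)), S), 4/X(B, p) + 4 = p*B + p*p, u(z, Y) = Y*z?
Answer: -76190/27 ≈ -2821.9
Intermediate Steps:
c(o, Z) = ⅚ (c(o, Z) = -⅓ + (3 - 1*(-4))/6 = -⅓ + (3 + 4)/6 = -⅓ + (⅙)*7 = -⅓ + 7/6 = ⅚)
X(B, p) = 4/(-4 + p² + B*p) (X(B, p) = 4/(-4 + (p*B + p*p)) = 4/(-4 + (B*p + p²)) = 4/(-4 + (p² + B*p)) = 4/(-4 + p² + B*p))
V(S) = 4/(-4 + S² + 5*S/6)
V(-6) + 34*(-83) = 24/(-24 + 5*(-6) + 6*(-6)²) + 34*(-83) = 24/(-24 - 30 + 6*36) - 2822 = 24/(-24 - 30 + 216) - 2822 = 24/162 - 2822 = 24*(1/162) - 2822 = 4/27 - 2822 = -76190/27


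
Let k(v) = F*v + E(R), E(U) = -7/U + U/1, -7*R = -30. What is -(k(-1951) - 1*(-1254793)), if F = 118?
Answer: -215161307/210 ≈ -1.0246e+6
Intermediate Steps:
R = 30/7 (R = -⅐*(-30) = 30/7 ≈ 4.2857)
E(U) = U - 7/U (E(U) = -7/U + U*1 = -7/U + U = U - 7/U)
k(v) = 557/210 + 118*v (k(v) = 118*v + (30/7 - 7/30/7) = 118*v + (30/7 - 7*7/30) = 118*v + (30/7 - 49/30) = 118*v + 557/210 = 557/210 + 118*v)
-(k(-1951) - 1*(-1254793)) = -((557/210 + 118*(-1951)) - 1*(-1254793)) = -((557/210 - 230218) + 1254793) = -(-48345223/210 + 1254793) = -1*215161307/210 = -215161307/210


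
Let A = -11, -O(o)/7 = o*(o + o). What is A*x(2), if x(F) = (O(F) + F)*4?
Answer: 2376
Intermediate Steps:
O(o) = -14*o² (O(o) = -7*o*(o + o) = -7*o*2*o = -14*o²)
x(F) = -56*F² + 4*F (x(F) = (-14*F² + F)*4 = (F - 14*F²)*4 = -56*F² + 4*F)
A*x(2) = -44*2*(1 - 14*2) = -44*2*(1 - 28) = -44*2*(-27) = -11*(-216) = 2376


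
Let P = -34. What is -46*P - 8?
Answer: 1556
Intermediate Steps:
-46*P - 8 = -46*(-34) - 8 = 1564 - 8 = 1556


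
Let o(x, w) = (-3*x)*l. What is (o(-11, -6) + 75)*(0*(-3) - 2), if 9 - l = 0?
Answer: -744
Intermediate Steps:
l = 9 (l = 9 - 1*0 = 9 + 0 = 9)
o(x, w) = -27*x (o(x, w) = -3*x*9 = -27*x)
(o(-11, -6) + 75)*(0*(-3) - 2) = (-27*(-11) + 75)*(0*(-3) - 2) = (297 + 75)*(0 - 2) = 372*(-2) = -744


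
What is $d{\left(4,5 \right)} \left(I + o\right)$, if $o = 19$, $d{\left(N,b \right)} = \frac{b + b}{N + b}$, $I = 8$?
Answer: $30$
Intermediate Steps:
$d{\left(N,b \right)} = \frac{2 b}{N + b}$
$d{\left(4,5 \right)} \left(I + o\right) = 2 \cdot 5 \frac{1}{4 + 5} \left(8 + 19\right) = 2 \cdot 5 \cdot \frac{1}{9} \cdot 27 = \frac{10}{9} \cdot 27 = 30$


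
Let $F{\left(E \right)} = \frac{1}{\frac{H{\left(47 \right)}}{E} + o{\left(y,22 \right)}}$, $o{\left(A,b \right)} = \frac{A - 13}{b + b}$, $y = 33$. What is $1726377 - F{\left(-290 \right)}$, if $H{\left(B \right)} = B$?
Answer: $\frac{1610706551}{933} \approx 1.7264 \cdot 10^{6}$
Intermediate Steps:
$o{\left(A,b \right)} = \frac{-13 + A}{2 b}$
$F{\left(E \right)} = \frac{1}{\frac{5}{11} + \frac{47}{E}}$ ($F{\left(E \right)} = \frac{1}{\frac{47}{E} + \frac{-13 + 33}{2 \cdot 22}} = \frac{1}{\frac{47}{E} + \frac{1}{2} \cdot \frac{1}{22} \cdot 20} = \frac{1}{\frac{47}{E} + \frac{5}{11}} = \frac{1}{\frac{5}{11} + \frac{47}{E}}$)
$1726377 - F{\left(-290 \right)} = 1726377 - 11 \left(-290\right) \frac{1}{517 + 5 \left(-290\right)} = 1726377 - 11 \left(-290\right) \frac{1}{517 - 1450} = 1726377 - 11 \left(-290\right) \frac{1}{-933} = 1726377 - 11 \left(-290\right) \left(- \frac{1}{933}\right) = 1726377 - \frac{3190}{933} = \frac{1610706551}{933}$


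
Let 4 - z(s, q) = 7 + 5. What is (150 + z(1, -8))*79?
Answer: 11218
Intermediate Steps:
z(s, q) = -8 (z(s, q) = 4 - (7 + 5) = 4 - 1*12 = 4 - 12 = -8)
(150 + z(1, -8))*79 = (150 - 8)*79 = 142*79 = 11218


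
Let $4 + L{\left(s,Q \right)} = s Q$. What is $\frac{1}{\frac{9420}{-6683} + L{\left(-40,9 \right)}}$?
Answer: $- \frac{6683}{2442032} \approx -0.0027367$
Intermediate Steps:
$L{\left(s,Q \right)} = -4 + Q s$ ($L{\left(s,Q \right)} = -4 + s Q = -4 + Q s$)
$\frac{1}{\frac{9420}{-6683} + L{\left(-40,9 \right)}} = \frac{1}{\frac{9420}{-6683} + \left(-4 + 9 \left(-40\right)\right)} = \frac{1}{9420 \left(- \frac{1}{6683}\right) - 364} = \frac{1}{- \frac{9420}{6683} - 364} = \frac{1}{- \frac{2442032}{6683}} = - \frac{6683}{2442032}$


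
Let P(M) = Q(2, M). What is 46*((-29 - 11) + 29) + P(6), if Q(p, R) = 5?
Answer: -501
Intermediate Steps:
P(M) = 5
46*((-29 - 11) + 29) + P(6) = 46*((-29 - 11) + 29) + 5 = 46*(-40 + 29) + 5 = 46*(-11) + 5 = -506 + 5 = -501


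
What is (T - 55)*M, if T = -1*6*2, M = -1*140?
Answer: 9380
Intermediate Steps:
M = -140
T = -12 (T = -6*2 = -12)
(T - 55)*M = (-12 - 55)*(-140) = -67*(-140) = 9380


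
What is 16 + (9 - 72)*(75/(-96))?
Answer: 2087/32 ≈ 65.219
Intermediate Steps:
16 + (9 - 72)*(75/(-96)) = 16 - 4725*(-1)/96 = 16 - 63*(-25/32) = 16 + 1575/32 = 2087/32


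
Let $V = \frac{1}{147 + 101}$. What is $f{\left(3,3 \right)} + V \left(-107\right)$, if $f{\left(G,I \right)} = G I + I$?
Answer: $\frac{2869}{248} \approx 11.569$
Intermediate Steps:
$f{\left(G,I \right)} = I + G I$
$V = \frac{1}{248} \approx 0.0040323$
$f{\left(3,3 \right)} + V \left(-107\right) = 3 \left(1 + 3\right) + \frac{1}{248} \left(-107\right) = 3 \cdot 4 - \frac{107}{248} = 12 - \frac{107}{248} = \frac{2869}{248}$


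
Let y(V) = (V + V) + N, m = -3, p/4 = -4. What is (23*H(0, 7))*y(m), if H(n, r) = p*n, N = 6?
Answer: 0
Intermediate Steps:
p = -16 (p = 4*(-4) = -16)
y(V) = 6 + 2*V (y(V) = (V + V) + 6 = 2*V + 6 = 6 + 2*V)
H(n, r) = -16*n
(23*H(0, 7))*y(m) = (23*(-16*0))*(6 + 2*(-3)) = (23*0)*(6 - 6) = 0*0 = 0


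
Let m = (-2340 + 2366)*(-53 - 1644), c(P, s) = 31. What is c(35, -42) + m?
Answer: -44091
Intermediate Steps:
m = -44122 (m = 26*(-1697) = -44122)
c(35, -42) + m = 31 - 44122 = -44091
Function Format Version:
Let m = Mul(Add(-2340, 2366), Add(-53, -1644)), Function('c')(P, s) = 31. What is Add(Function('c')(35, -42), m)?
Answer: -44091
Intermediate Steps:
m = -44122 (m = Mul(26, -1697) = -44122)
Add(Function('c')(35, -42), m) = Add(31, -44122) = -44091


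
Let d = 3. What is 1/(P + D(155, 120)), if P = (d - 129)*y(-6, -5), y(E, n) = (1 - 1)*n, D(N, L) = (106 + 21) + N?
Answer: 1/282 ≈ 0.0035461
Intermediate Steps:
D(N, L) = 127 + N
y(E, n) = 0 (y(E, n) = 0*n = 0)
P = 0 (P = (3 - 129)*0 = -126*0 = 0)
1/(P + D(155, 120)) = 1/(0 + (127 + 155)) = 1/(0 + 282) = 1/282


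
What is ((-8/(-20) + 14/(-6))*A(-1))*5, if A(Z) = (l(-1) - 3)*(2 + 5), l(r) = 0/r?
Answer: 203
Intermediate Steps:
l(r) = 0
A(Z) = -21 (A(Z) = (0 - 3)*(2 + 5) = -3*7 = -21)
((-8/(-20) + 14/(-6))*A(-1))*5 = ((-8/(-20) + 14/(-6))*(-21))*5 = ((-8*(-1/20) + 14*(-⅙))*(-21))*5 = ((⅖ - 7/3)*(-21))*5 = -29/15*(-21)*5 = (203/5)*5 = 203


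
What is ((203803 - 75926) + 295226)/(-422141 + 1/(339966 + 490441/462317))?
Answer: -66500178126270289/66348978131108166 ≈ -1.0023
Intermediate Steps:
((203803 - 75926) + 295226)/(-422141 + 1/(339966 + 490441/462317)) = (127877 + 295226)/(-422141 + 1/(339966 + 490441*(1/462317))) = 423103/(-422141 + 1/(339966 + 490441/462317)) = 423103/(-422141 + 1/(157172551663/462317)) = 423103/(-422141 + 462317/157172551663) = 423103/(-66348978131108166/157172551663) = 423103*(-157172551663/66348978131108166) = -66500178126270289/66348978131108166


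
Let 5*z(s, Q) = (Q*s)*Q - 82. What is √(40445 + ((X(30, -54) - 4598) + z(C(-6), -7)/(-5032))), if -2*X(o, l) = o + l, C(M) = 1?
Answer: √5674916455170/12580 ≈ 189.36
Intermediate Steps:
z(s, Q) = -82/5 + s*Q²/5 (z(s, Q) = ((Q*s)*Q - 82)/5 = (s*Q² - 82)/5 = (-82 + s*Q²)/5 = -82/5 + s*Q²/5)
X(o, l) = -l/2 - o/2 (X(o, l) = -(o + l)/2 = -(l + o)/2 = -l/2 - o/2)
√(40445 + ((X(30, -54) - 4598) + z(C(-6), -7)/(-5032))) = √(40445 + (((-½*(-54) - ½*30) - 4598) + (-82/5 + (⅕)*1*(-7)²)/(-5032))) = √(40445 + (((27 - 15) - 4598) + (-82/5 + (⅕)*1*49)*(-1/5032))) = √(40445 + ((12 - 4598) + (-82/5 + 49/5)*(-1/5032))) = √(40445 + (-4586 - 33/5*(-1/5032))) = √(40445 + (-4586 + 33/25160)) = √(40445 - 115383727/25160) = √(902212473/25160) = √5674916455170/12580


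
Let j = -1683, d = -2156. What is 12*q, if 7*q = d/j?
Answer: 112/51 ≈ 2.1961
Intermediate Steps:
q = 28/153 (q = (-2156/(-1683))/7 = (-2156*(-1/1683))/7 = (1/7)*(196/153) = 28/153 ≈ 0.18301)
12*q = 12*(28/153) = 112/51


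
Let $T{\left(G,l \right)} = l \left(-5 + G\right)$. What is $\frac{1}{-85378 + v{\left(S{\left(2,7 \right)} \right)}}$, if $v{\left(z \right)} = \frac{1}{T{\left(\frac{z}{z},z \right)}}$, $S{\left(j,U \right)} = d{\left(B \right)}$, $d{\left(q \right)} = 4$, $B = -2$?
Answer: $- \frac{16}{1366049} \approx -1.1713 \cdot 10^{-5}$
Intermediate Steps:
$S{\left(j,U \right)} = 4$
$v{\left(z \right)} = - \frac{1}{4 z}$ ($v{\left(z \right)} = \frac{1}{z \left(-5 + \frac{z}{z}\right)} = \frac{1}{z \left(-5 + 1\right)} = \frac{1}{z \left(-4\right)} = \frac{1}{\left(-4\right) z} = - \frac{1}{4 z}$)
$\frac{1}{-85378 + v{\left(S{\left(2,7 \right)} \right)}} = \frac{1}{-85378 - \frac{1}{4 \cdot 4}} = \frac{1}{-85378 - \frac{1}{16}} = \frac{1}{- \frac{1366049}{16}} = - \frac{16}{1366049}$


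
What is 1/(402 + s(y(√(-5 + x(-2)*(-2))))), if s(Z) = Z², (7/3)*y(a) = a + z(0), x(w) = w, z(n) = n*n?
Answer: 49/19689 ≈ 0.0024887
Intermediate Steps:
z(n) = n²
y(a) = 3*a/7 (y(a) = 3*(a + 0²)/7 = 3*(a + 0)/7 = 3*a/7)
1/(402 + s(y(√(-5 + x(-2)*(-2))))) = 1/(402 + (3*√(-5 - 2*(-2))/7)²) = 1/(402 + (3*√(-5 + 4)/7)²) = 1/(402 + (3*√(-1)/7)²) = 1/(402 + (3*I/7)²) = 1/(402 - 9/49) = 1/(19689/49) = 49/19689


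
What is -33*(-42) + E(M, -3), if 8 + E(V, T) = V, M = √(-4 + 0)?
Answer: 1378 + 2*I ≈ 1378.0 + 2.0*I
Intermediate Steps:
M = 2*I (M = √(-4) = 2*I ≈ 2.0*I)
E(V, T) = -8 + V
-33*(-42) + E(M, -3) = -33*(-42) + (-8 + 2*I) = 1386 + (-8 + 2*I) = 1378 + 2*I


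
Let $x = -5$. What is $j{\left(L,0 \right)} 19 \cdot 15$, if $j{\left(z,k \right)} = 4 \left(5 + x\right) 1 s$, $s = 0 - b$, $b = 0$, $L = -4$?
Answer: $0$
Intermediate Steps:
$s = 0$ ($s = 0 - 0 = 0 + 0 = 0$)
$j{\left(z,k \right)} = 0$ ($j{\left(z,k \right)} = 4 \left(5 - 5\right) 1 \cdot 0 = 4 \cdot 0 \cdot 1 \cdot 0 = 4 \cdot 0 \cdot 0 = 0 \cdot 0 = 0$)
$j{\left(L,0 \right)} 19 \cdot 15 = 0 \cdot 19 \cdot 15 = 0 \cdot 15 = 0$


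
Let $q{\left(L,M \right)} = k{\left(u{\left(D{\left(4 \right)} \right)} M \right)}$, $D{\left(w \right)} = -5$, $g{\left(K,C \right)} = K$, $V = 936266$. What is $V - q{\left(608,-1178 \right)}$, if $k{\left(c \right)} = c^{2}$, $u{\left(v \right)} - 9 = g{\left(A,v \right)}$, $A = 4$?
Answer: $-233582330$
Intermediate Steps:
$u{\left(v \right)} = 13$ ($u{\left(v \right)} = 9 + 4 = 13$)
$q{\left(L,M \right)} = 169 M^{2}$ ($q{\left(L,M \right)} = \left(13 M\right)^{2} = 169 M^{2}$)
$V - q{\left(608,-1178 \right)} = 936266 - 169 \left(-1178\right)^{2} = 936266 - 169 \cdot 1387684 = 936266 - 234518596 = -233582330$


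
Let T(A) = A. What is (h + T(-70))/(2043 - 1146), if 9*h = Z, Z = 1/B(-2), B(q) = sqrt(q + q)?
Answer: -70/897 - I/16146 ≈ -0.078038 - 6.1935e-5*I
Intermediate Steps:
B(q) = sqrt(2)*sqrt(q) (B(q) = sqrt(2*q) = sqrt(2)*sqrt(q))
Z = -I/2 (Z = 1/(sqrt(2)*sqrt(-2)) = 1/(sqrt(2)*(I*sqrt(2))) = 1/(2*I) = -I/2 ≈ -0.5*I)
h = -I/18 (h = (-I/2)/9 = -I/18 ≈ -0.055556*I)
(h + T(-70))/(2043 - 1146) = (-I/18 - 70)/(2043 - 1146) = (-70 - I/18)/897 = (-70 - I/18)*(1/897) = -70/897 - I/16146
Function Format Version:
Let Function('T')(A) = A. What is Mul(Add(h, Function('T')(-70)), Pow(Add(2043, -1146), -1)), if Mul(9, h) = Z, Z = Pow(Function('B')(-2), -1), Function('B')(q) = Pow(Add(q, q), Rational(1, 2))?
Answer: Add(Rational(-70, 897), Mul(Rational(-1, 16146), I)) ≈ Add(-0.078038, Mul(-6.1935e-5, I))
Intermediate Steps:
Function('B')(q) = Mul(Pow(2, Rational(1, 2)), Pow(q, Rational(1, 2))) (Function('B')(q) = Pow(Mul(2, q), Rational(1, 2)) = Mul(Pow(2, Rational(1, 2)), Pow(q, Rational(1, 2))))
Z = Mul(Rational(-1, 2), I) (Z = Pow(Mul(Pow(2, Rational(1, 2)), Pow(-2, Rational(1, 2))), -1) = Pow(Mul(Pow(2, Rational(1, 2)), Mul(I, Pow(2, Rational(1, 2)))), -1) = Pow(Mul(2, I), -1) = Mul(Rational(-1, 2), I) ≈ Mul(-0.50000, I))
h = Mul(Rational(-1, 18), I) (h = Mul(Rational(1, 9), Mul(Rational(-1, 2), I)) = Mul(Rational(-1, 18), I) ≈ Mul(-0.055556, I))
Mul(Add(h, Function('T')(-70)), Pow(Add(2043, -1146), -1)) = Mul(Add(Mul(Rational(-1, 18), I), -70), Pow(Add(2043, -1146), -1)) = Mul(Add(-70, Mul(Rational(-1, 18), I)), Pow(897, -1)) = Mul(Add(-70, Mul(Rational(-1, 18), I)), Rational(1, 897)) = Add(Rational(-70, 897), Mul(Rational(-1, 16146), I))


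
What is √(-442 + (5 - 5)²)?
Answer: I*√442 ≈ 21.024*I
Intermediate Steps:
√(-442 + (5 - 5)²) = √(-442 + 0²) = √(-442 + 0) = √(-442) = I*√442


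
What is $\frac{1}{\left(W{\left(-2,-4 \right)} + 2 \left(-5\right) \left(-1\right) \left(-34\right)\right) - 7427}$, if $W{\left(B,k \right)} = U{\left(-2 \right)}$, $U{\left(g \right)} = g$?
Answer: $- \frac{1}{7769} \approx -0.00012872$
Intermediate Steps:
$W{\left(B,k \right)} = -2$
$\frac{1}{\left(W{\left(-2,-4 \right)} + 2 \left(-5\right) \left(-1\right) \left(-34\right)\right) - 7427} = \frac{1}{\left(-2 + 2 \left(-5\right) \left(-1\right) \left(-34\right)\right) - 7427} = \frac{1}{\left(-2 + \left(-10\right) \left(-1\right) \left(-34\right)\right) - 7427} = \frac{1}{\left(-2 + 10 \left(-34\right)\right) - 7427} = \frac{1}{\left(-2 - 340\right) - 7427} = \frac{1}{-342 - 7427} = \frac{1}{-7769} = - \frac{1}{7769}$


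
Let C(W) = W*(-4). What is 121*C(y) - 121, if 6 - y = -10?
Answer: -7865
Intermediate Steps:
y = 16 (y = 6 - 1*(-10) = 6 + 10 = 16)
C(W) = -4*W
121*C(y) - 121 = 121*(-4*16) - 121 = 121*(-64) - 121 = -7744 - 121 = -7865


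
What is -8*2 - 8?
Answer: -24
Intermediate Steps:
-8*2 - 8 = -16 - 8 = -24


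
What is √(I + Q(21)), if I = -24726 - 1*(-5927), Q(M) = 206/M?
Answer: 19*I*√22953/21 ≈ 137.07*I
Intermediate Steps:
I = -18799 (I = -24726 + 5927 = -18799)
√(I + Q(21)) = √(-18799 + 206/21) = √(-394573/21) = 19*I*√22953/21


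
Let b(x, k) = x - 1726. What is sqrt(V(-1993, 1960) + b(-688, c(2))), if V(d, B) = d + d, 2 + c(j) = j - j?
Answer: 80*I ≈ 80.0*I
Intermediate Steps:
c(j) = -2 (c(j) = -2 + (j - j) = -2 + 0 = -2)
V(d, B) = 2*d
b(x, k) = -1726 + x
sqrt(V(-1993, 1960) + b(-688, c(2))) = sqrt(2*(-1993) + (-1726 - 688)) = sqrt(-3986 - 2414) = sqrt(-6400) = 80*I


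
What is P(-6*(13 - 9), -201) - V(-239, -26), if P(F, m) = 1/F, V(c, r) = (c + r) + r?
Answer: 6983/24 ≈ 290.96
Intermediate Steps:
V(c, r) = c + 2*r
P(-6*(13 - 9), -201) - V(-239, -26) = 1/(-6*(13 - 9)) - (-239 + 2*(-26)) = 1/(-6*4) - (-239 - 52) = 1/(-24) - 1*(-291) = -1/24 + 291 = 6983/24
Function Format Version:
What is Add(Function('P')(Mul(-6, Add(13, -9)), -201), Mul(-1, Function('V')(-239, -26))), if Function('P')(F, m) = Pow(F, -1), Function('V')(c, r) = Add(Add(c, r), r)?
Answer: Rational(6983, 24) ≈ 290.96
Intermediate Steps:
Function('V')(c, r) = Add(c, Mul(2, r))
Add(Function('P')(Mul(-6, Add(13, -9)), -201), Mul(-1, Function('V')(-239, -26))) = Add(Pow(Mul(-6, Add(13, -9)), -1), Mul(-1, Add(-239, Mul(2, -26)))) = Add(Pow(Mul(-6, 4), -1), Mul(-1, Add(-239, -52))) = Add(Pow(-24, -1), Mul(-1, -291)) = Add(Rational(-1, 24), 291) = Rational(6983, 24)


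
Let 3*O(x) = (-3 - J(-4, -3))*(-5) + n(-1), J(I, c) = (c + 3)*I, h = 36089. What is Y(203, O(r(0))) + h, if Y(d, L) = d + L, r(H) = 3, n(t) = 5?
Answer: 108896/3 ≈ 36299.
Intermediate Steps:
J(I, c) = I*(3 + c) (J(I, c) = (3 + c)*I = I*(3 + c))
O(x) = 20/3 (O(x) = ((-3 - (-4)*(3 - 3))*(-5) + 5)/3 = ((-3 - (-4)*0)*(-5) + 5)/3 = ((-3 - 1*0)*(-5) + 5)/3 = ((-3 + 0)*(-5) + 5)/3 = (-3*(-5) + 5)/3 = (15 + 5)/3 = (1/3)*20 = 20/3)
Y(d, L) = L + d
Y(203, O(r(0))) + h = (20/3 + 203) + 36089 = 629/3 + 36089 = 108896/3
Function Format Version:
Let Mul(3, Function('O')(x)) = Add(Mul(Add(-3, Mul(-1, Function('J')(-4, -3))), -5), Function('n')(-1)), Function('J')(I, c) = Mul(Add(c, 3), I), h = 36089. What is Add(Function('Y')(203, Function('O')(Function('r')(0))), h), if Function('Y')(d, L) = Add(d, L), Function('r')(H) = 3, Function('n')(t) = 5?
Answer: Rational(108896, 3) ≈ 36299.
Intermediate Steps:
Function('J')(I, c) = Mul(I, Add(3, c)) (Function('J')(I, c) = Mul(Add(3, c), I) = Mul(I, Add(3, c)))
Function('O')(x) = Rational(20, 3) (Function('O')(x) = Mul(Rational(1, 3), Add(Mul(Add(-3, Mul(-1, Mul(-4, Add(3, -3)))), -5), 5)) = Mul(Rational(1, 3), Add(Mul(Add(-3, Mul(-1, Mul(-4, 0))), -5), 5)) = Mul(Rational(1, 3), Add(Mul(Add(-3, Mul(-1, 0)), -5), 5)) = Mul(Rational(1, 3), Add(Mul(Add(-3, 0), -5), 5)) = Mul(Rational(1, 3), Add(Mul(-3, -5), 5)) = Mul(Rational(1, 3), Add(15, 5)) = Mul(Rational(1, 3), 20) = Rational(20, 3))
Function('Y')(d, L) = Add(L, d)
Add(Function('Y')(203, Function('O')(Function('r')(0))), h) = Add(Add(Rational(20, 3), 203), 36089) = Add(Rational(629, 3), 36089) = Rational(108896, 3)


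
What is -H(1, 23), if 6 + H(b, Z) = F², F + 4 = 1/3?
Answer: -67/9 ≈ -7.4444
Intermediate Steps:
F = -11/3 (F = -4 + 1/3 = -4 + ⅓ = -11/3 ≈ -3.6667)
H(b, Z) = 67/9 (H(b, Z) = -6 + (-11/3)² = -6 + 121/9 = 67/9)
-H(1, 23) = -1*67/9 = -67/9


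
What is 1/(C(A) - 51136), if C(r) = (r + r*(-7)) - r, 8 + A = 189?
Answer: -1/52403 ≈ -1.9083e-5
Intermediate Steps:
A = 181 (A = -8 + 189 = 181)
C(r) = -7*r (C(r) = (r - 7*r) - r = -6*r - r = -7*r)
1/(C(A) - 51136) = 1/(-7*181 - 51136) = 1/(-1267 - 51136) = 1/(-52403) = -1/52403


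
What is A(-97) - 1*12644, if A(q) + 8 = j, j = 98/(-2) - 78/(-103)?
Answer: -1308125/103 ≈ -12700.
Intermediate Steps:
j = -4969/103 (j = 98*(-½) - 78*(-1/103) = -49 + 78/103 = -4969/103 ≈ -48.243)
A(q) = -5793/103 (A(q) = -8 - 4969/103 = -5793/103)
A(-97) - 1*12644 = -5793/103 - 1*12644 = -5793/103 - 12644 = -1308125/103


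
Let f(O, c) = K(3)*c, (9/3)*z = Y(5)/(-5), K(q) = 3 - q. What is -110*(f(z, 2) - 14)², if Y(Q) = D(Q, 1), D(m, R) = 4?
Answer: -21560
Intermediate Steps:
Y(Q) = 4
z = -4/15 (z = (4/(-5))/3 = (4*(-⅕))/3 = (⅓)*(-⅘) = -4/15 ≈ -0.26667)
f(O, c) = 0 (f(O, c) = (3 - 1*3)*c = (3 - 3)*c = 0*c = 0)
-110*(f(z, 2) - 14)² = -110*(0 - 14)² = -110*(-14)² = -110*196 = -21560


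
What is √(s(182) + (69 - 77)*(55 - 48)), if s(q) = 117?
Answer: √61 ≈ 7.8102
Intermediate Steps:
√(s(182) + (69 - 77)*(55 - 48)) = √(117 + (69 - 77)*(55 - 48)) = √(117 - 8*7) = √(117 - 56) = √61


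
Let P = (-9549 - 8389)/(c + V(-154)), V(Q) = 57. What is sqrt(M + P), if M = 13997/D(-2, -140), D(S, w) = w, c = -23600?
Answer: I*sqrt(269466157124255)/1648010 ≈ 9.9608*I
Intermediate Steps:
P = 17938/23543 (P = (-9549 - 8389)/(-23600 + 57) = -17938/(-23543) = -17938*(-1/23543) = 17938/23543 ≈ 0.76192)
M = -13997/140 (M = 13997/(-140) = 13997*(-1/140) = -13997/140 ≈ -99.979)
sqrt(M + P) = sqrt(-13997/140 + 17938/23543) = sqrt(-327020051/3296020) = I*sqrt(269466157124255)/1648010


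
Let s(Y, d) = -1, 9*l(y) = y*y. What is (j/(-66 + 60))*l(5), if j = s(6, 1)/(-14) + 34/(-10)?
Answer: 1165/756 ≈ 1.5410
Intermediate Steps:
l(y) = y²/9 (l(y) = (y*y)/9 = y²/9)
j = -233/70 (j = -1/(-14) + 34/(-10) = -1*(-1/14) + 34*(-⅒) = 1/14 - 17/5 = -233/70 ≈ -3.3286)
(j/(-66 + 60))*l(5) = (-233/(70*(-66 + 60)))*((⅑)*5²) = (-233/70/(-6))*((⅑)*25) = -233/70*(-⅙)*(25/9) = (233/420)*(25/9) = 1165/756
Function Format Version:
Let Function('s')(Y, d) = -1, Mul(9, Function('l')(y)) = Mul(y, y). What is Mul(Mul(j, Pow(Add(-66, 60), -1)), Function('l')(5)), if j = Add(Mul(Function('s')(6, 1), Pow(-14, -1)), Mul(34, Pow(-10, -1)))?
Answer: Rational(1165, 756) ≈ 1.5410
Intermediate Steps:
Function('l')(y) = Mul(Rational(1, 9), Pow(y, 2)) (Function('l')(y) = Mul(Rational(1, 9), Mul(y, y)) = Mul(Rational(1, 9), Pow(y, 2)))
j = Rational(-233, 70) (j = Add(Mul(-1, Pow(-14, -1)), Mul(34, Pow(-10, -1))) = Add(Mul(-1, Rational(-1, 14)), Mul(34, Rational(-1, 10))) = Add(Rational(1, 14), Rational(-17, 5)) = Rational(-233, 70) ≈ -3.3286)
Mul(Mul(j, Pow(Add(-66, 60), -1)), Function('l')(5)) = Mul(Mul(Rational(-233, 70), Pow(Add(-66, 60), -1)), Mul(Rational(1, 9), Pow(5, 2))) = Mul(Mul(Rational(-233, 70), Pow(-6, -1)), Mul(Rational(1, 9), 25)) = Mul(Mul(Rational(-233, 70), Rational(-1, 6)), Rational(25, 9)) = Mul(Rational(233, 420), Rational(25, 9)) = Rational(1165, 756)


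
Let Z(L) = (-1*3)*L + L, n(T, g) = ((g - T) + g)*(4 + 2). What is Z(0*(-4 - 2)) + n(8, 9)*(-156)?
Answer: -9360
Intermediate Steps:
n(T, g) = -6*T + 12*g (n(T, g) = (-T + 2*g)*6 = -6*T + 12*g)
Z(L) = -2*L (Z(L) = -3*L + L = -2*L)
Z(0*(-4 - 2)) + n(8, 9)*(-156) = -0*(-4 - 2) + (-6*8 + 12*9)*(-156) = -0*(-6) + (-48 + 108)*(-156) = -2*0 + 60*(-156) = 0 - 9360 = -9360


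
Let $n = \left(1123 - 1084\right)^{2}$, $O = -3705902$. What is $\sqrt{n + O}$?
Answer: $i \sqrt{3704381} \approx 1924.7 i$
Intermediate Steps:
$n = 1521$ ($n = 39^{2} = 1521$)
$\sqrt{n + O} = \sqrt{1521 - 3705902} = \sqrt{-3704381} = i \sqrt{3704381}$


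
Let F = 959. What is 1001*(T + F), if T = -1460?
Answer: -501501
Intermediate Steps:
1001*(T + F) = 1001*(-1460 + 959) = 1001*(-501) = -501501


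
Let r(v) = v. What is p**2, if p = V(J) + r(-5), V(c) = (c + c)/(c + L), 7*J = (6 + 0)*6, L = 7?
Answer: 124609/7225 ≈ 17.247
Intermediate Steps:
J = 36/7 (J = ((6 + 0)*6)/7 = (6*6)/7 = (1/7)*36 = 36/7 ≈ 5.1429)
V(c) = 2*c/(7 + c) (V(c) = (c + c)/(c + 7) = (2*c)/(7 + c) = 2*c/(7 + c))
p = -353/85 (p = 2*(36/7)/(7 + 36/7) - 5 = 2*(36/7)/(85/7) - 5 = 2*(36/7)*(7/85) - 5 = 72/85 - 5 = -353/85 ≈ -4.1529)
p**2 = (-353/85)**2 = 124609/7225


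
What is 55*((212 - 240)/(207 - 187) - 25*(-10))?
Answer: 13673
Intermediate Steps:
55*((212 - 240)/(207 - 187) - 25*(-10)) = 55*(-28/20 + 250) = 55*(-28*1/20 + 250) = 55*(-7/5 + 250) = 55*(1243/5) = 13673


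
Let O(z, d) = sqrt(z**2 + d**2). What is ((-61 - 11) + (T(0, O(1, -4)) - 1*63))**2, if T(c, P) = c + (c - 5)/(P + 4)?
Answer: 13650 + 1150*sqrt(17) ≈ 18392.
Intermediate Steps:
O(z, d) = sqrt(d**2 + z**2)
T(c, P) = c + (-5 + c)/(4 + P)
((-61 - 11) + (T(0, O(1, -4)) - 1*63))**2 = ((-61 - 11) + ((-5 + 5*0 + sqrt((-4)**2 + 1**2)*0)/(4 + sqrt((-4)**2 + 1**2)) - 1*63))**2 = (-72 + ((-5 + 0 + sqrt(16 + 1)*0)/(4 + sqrt(16 + 1)) - 63))**2 = (-72 + ((-5 + 0 + sqrt(17)*0)/(4 + sqrt(17)) - 63))**2 = (-72 + ((-5 + 0 + 0)/(4 + sqrt(17)) - 63))**2 = (-72 + (-5/(4 + sqrt(17)) - 63))**2 = (-72 + (-63 - 5/(4 + sqrt(17))))**2 = (-135 - 5/(4 + sqrt(17)))**2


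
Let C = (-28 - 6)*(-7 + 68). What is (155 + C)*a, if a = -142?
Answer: 272498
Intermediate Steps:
C = -2074 (C = -34*61 = -2074)
(155 + C)*a = (155 - 2074)*(-142) = -1919*(-142) = 272498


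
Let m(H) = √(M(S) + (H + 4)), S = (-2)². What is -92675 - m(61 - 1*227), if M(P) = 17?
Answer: -92675 - I*√145 ≈ -92675.0 - 12.042*I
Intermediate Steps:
S = 4
m(H) = √(21 + H) (m(H) = √(17 + (H + 4)) = √(17 + (4 + H)) = √(21 + H))
-92675 - m(61 - 1*227) = -92675 - √(21 + (61 - 1*227)) = -92675 - √(21 + (61 - 227)) = -92675 - √(21 - 166) = -92675 - √(-145) = -92675 - I*√145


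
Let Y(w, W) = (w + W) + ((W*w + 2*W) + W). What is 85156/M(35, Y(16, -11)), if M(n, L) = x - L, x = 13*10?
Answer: 42578/167 ≈ 254.96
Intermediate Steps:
x = 130
Y(w, W) = w + 4*W + W*w (Y(w, W) = (W + w) + ((2*W + W*w) + W) = (W + w) + (3*W + W*w) = w + 4*W + W*w)
M(n, L) = 130 - L
85156/M(35, Y(16, -11)) = 85156/(130 - (16 + 4*(-11) - 11*16)) = 85156/(130 - (16 - 44 - 176)) = 85156/(130 - 1*(-204)) = 85156/(130 + 204) = 85156/334 = 85156*(1/334) = 42578/167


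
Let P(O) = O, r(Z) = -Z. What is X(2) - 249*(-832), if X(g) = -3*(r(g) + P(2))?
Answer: 207168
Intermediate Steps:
X(g) = -6 + 3*g (X(g) = -3*(-g + 2) = -3*(2 - g) = -6 + 3*g)
X(2) - 249*(-832) = (-6 + 3*2) - 249*(-832) = (-6 + 6) + 207168 = 0 + 207168 = 207168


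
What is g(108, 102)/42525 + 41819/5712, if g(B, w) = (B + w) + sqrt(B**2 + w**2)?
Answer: 5649373/771120 + 2*sqrt(613)/14175 ≈ 7.3297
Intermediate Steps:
g(B, w) = B + w + sqrt(B**2 + w**2)
g(108, 102)/42525 + 41819/5712 = (108 + 102 + sqrt(108**2 + 102**2))/42525 + 41819/5712 = (108 + 102 + sqrt(11664 + 10404))*(1/42525) + 41819*(1/5712) = (108 + 102 + sqrt(22068))*(1/42525) + 41819/5712 = (108 + 102 + 6*sqrt(613))*(1/42525) + 41819/5712 = (210 + 6*sqrt(613))*(1/42525) + 41819/5712 = (2/405 + 2*sqrt(613)/14175) + 41819/5712 = 5649373/771120 + 2*sqrt(613)/14175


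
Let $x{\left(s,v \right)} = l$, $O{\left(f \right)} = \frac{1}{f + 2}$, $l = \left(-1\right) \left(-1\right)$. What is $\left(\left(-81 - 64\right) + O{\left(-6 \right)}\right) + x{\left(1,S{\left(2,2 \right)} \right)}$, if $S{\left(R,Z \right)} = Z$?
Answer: $- \frac{577}{4} \approx -144.25$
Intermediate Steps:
$l = 1$
$O{\left(f \right)} = \frac{1}{2 + f}$
$x{\left(s,v \right)} = 1$
$\left(\left(-81 - 64\right) + O{\left(-6 \right)}\right) + x{\left(1,S{\left(2,2 \right)} \right)} = \left(\left(-81 - 64\right) + \frac{1}{2 - 6}\right) + 1 = \left(\left(-81 - 64\right) + \frac{1}{-4}\right) + 1 = \left(-145 - \frac{1}{4}\right) + 1 = - \frac{581}{4} + 1 = - \frac{577}{4}$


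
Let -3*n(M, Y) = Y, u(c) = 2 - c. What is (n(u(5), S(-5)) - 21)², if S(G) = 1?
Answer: 4096/9 ≈ 455.11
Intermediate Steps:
n(M, Y) = -Y/3
(n(u(5), S(-5)) - 21)² = (-⅓*1 - 21)² = (-⅓ - 21)² = (-64/3)² = 4096/9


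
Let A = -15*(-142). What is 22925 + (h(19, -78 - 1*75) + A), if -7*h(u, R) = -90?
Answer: 175475/7 ≈ 25068.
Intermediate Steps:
h(u, R) = 90/7 (h(u, R) = -⅐*(-90) = 90/7)
A = 2130
22925 + (h(19, -78 - 1*75) + A) = 22925 + (90/7 + 2130) = 22925 + 15000/7 = 175475/7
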